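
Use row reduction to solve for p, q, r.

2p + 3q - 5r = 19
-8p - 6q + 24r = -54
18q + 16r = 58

(-3, 5, -2)

Forward elimination on [A|b]:
R2 <- R2 - (-4)*R1:  [  0   6   4  22 ]
R3 <- R3 - (3)*R2:  [  0   0   4  -8 ]
Row echelon form:
[ 2  3  -5  |  19 ]
[ 0  6   4  |  22 ]
[ 0  0   4  |  -8 ]
Back-substitution:
r = (-8) / 4 = -2
q = (22 - (4)*(-2)) / 6 = 5
p = (19 - (3)*(5) - (-5)*(-2)) / 2 = -3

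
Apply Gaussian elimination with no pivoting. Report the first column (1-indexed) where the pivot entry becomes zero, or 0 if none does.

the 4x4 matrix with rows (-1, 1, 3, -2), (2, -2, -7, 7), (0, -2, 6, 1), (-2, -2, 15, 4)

first zero-pivot column = 2

Naive forward elimination:
R2 <- R2 - (-2)*R1:  [  0   0  -1   3 ]
R4 <- R4 - (2)*R1:  [  0  -4   9   8 ]
Matrix at this point:
[ -1   1   3  -2 ]
[  0   0  -1   3 ]
[  0  -2   6   1 ]
[  0  -4   9   8 ]
Pivot entry (2,2) is zero but row 3 has -2 in column 2 -> naive elimination stops; a row interchange (e.g. R2 <-> R3) would be required here.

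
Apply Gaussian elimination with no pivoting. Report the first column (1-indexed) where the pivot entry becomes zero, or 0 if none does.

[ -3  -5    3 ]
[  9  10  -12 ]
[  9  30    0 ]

first zero-pivot column = 3

Naive forward elimination:
R2 <- R2 - (-3)*R1:  [  0  -5  -3 ]
R3 <- R3 - (-3)*R1:  [  0  15   9 ]
R3 <- R3 - (-3)*R2:  [ 0  0  0 ]
Matrix at this point:
[ -3  -5   3 ]
[  0  -5  -3 ]
[  0   0   0 ]
Pivot entry (3,3) in the last row is zero and there are no rows below to swap with -> zero pivot in column 3 (A is singular).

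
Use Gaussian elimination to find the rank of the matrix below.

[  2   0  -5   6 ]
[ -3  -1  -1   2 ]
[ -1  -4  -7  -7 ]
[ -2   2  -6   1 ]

Row reduction:
R2 <- R2 - (-3/2)*R1:  [     0     -1  -17/2     11 ]
R3 <- R3 - (-1/2)*R1:  [     0     -4  -19/2     -4 ]
R4 <- R4 - (-1)*R1:  [   0    2  -11    7 ]
R3 <- R3 - (4)*R2:  [    0     0  49/2   -48 ]
R4 <- R4 - (-2)*R2:  [   0    0  -28   29 ]
R4 <- R4 - (-8/7)*R3:  [      0       0       0  -181/7 ]
Row echelon form:
[ 2   0     -5       6 ]
[ 0  -1  -17/2      11 ]
[ 0   0   49/2     -48 ]
[ 0   0      0  -181/7 ]
Nonzero rows / pivot columns: 4

rank(A) = 4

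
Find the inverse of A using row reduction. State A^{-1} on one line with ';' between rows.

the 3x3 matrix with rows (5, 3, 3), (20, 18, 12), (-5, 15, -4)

Gauss-Jordan on [A | I]:
R1 <- (1/5)*R1:  [   1  3/5  3/5  |  1/5    0    0 ]
R2 <- R2 - (20)*R1:  [  0   6   0  |  -4   1   0 ]
R3 <- R3 - (-5)*R1:  [  0  18  -1  |   1   0   1 ]
R2 <- (1/6)*R2:  [    0     1     0  |  -2/3   1/6     0 ]
R1 <- R1 - (3/5)*R2:  [     1      0    3/5  |    3/5  -1/10      0 ]
R3 <- R3 - (18)*R2:  [  0   0  -1  |  13  -3   1 ]
R3 <- (1/-1)*R3:  [   0    0    1  |  -13    3   -1 ]
R1 <- R1 - (3/5)*R3:  [      1       0       0  |    42/5  -19/10     3/5 ]
Right block of [I | A^{-1}] is the inverse:
[ 42/5  -19/10  3/5 ]
[ -2/3     1/6    0 ]
[  -13       3   -1 ]

inverse = [42/5 -19/10 3/5; -2/3 1/6 0; -13 3 -1]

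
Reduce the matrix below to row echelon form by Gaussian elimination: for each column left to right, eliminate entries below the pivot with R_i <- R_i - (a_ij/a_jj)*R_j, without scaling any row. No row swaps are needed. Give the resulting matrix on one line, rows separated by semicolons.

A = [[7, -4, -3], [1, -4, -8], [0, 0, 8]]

Forward elimination:
R2 <- R2 - (1/7)*R1:  [     0  -24/7  -53/7 ]
Row echelon form:
[ 7     -4     -3 ]
[ 0  -24/7  -53/7 ]
[ 0      0      8 ]

REF = [7 -4 -3; 0 -24/7 -53/7; 0 0 8]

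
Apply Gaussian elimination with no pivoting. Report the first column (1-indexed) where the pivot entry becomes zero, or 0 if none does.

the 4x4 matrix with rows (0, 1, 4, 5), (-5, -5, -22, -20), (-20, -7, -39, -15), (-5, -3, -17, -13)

first zero-pivot column = 1

Naive forward elimination:
Pivot entry (1,1) is zero but row 2 has -5 in column 1 -> naive elimination stops; a row interchange (e.g. R1 <-> R2) would be required here.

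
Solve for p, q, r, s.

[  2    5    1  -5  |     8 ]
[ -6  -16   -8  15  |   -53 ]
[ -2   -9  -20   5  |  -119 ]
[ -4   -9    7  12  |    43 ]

(4, 4, 5, 5)

Forward elimination on [A|b]:
R2 <- R2 - (-3)*R1:  [   0   -1   -5    0  -29 ]
R3 <- R3 - (-1)*R1:  [    0    -4   -19     0  -111 ]
R4 <- R4 - (-2)*R1:  [  0   1   9   2  59 ]
R3 <- R3 - (4)*R2:  [ 0  0  1  0  5 ]
R4 <- R4 - (-1)*R2:  [  0   0   4   2  30 ]
R4 <- R4 - (4)*R3:  [  0   0   0   2  10 ]
Row echelon form:
[ 2   5   1  -5  |    8 ]
[ 0  -1  -5   0  |  -29 ]
[ 0   0   1   0  |    5 ]
[ 0   0   0   2  |   10 ]
Back-substitution:
s = (10) / 2 = 5
r = (5) / 1 = 5
q = (-29 - (-5)*(5)) / -1 = 4
p = (8 - (5)*(4) - (1)*(5) - (-5)*(5)) / 2 = 4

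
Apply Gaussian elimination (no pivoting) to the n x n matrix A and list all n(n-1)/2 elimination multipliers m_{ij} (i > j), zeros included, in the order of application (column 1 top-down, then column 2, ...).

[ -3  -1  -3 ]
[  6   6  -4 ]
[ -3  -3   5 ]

Forward elimination:
R2 <- R2 - (-2)*R1:  [   0    4  -10 ]
R3 <- R3 - (1)*R1:  [  0  -2   8 ]
R3 <- R3 - (-1/2)*R2:  [ 0  0  3 ]
Multipliers (in order of application): m_{21} = -2, m_{31} = 1, m_{32} = -1/2

multipliers: -2, 1, -1/2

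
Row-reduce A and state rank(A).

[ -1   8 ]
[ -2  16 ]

rank(A) = 1

Row reduction:
R2 <- R2 - (2)*R1:  [ 0  0 ]
Row echelon form:
[ -1  8 ]
[  0  0 ]
Nonzero rows / pivot columns: 1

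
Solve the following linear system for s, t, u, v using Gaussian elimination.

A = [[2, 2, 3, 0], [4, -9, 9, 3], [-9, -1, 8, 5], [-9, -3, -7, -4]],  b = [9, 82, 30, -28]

(1, -4, 5, -1)

Forward elimination on [A|b]:
R2 <- R2 - (2)*R1:  [   0  -13    3    3   64 ]
R3 <- R3 - (-9/2)*R1:  [     0      8   43/2      5  141/2 ]
R4 <- R4 - (-9/2)*R1:  [    0     6  13/2    -4  25/2 ]
R3 <- R3 - (-8/13)*R2:  [       0        0   607/26    89/13  2857/26 ]
R4 <- R4 - (-6/13)*R2:  [       0        0   205/26   -34/13  1093/26 ]
R4 <- R4 - (205/607)*R3:  [         0          0          0  -2991/607   2991/607 ]
Row echelon form:
[ 2    2       3          0  |         9 ]
[ 0  -13       3          3  |        64 ]
[ 0    0  607/26      89/13  |   2857/26 ]
[ 0    0       0  -2991/607  |  2991/607 ]
Back-substitution:
v = (2991/607) / (-2991/607) = -1
u = (2857/26 - (89/13)*(-1)) / (607/26) = 5
t = (64 - (3)*(5) - (3)*(-1)) / -13 = -4
s = (9 - (2)*(-4) - (3)*(5)) / 2 = 1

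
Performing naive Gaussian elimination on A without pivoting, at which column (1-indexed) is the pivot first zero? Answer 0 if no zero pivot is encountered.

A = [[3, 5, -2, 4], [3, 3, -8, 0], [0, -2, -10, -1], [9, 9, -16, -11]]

Naive forward elimination:
R2 <- R2 - (1)*R1:  [  0  -2  -6  -4 ]
R4 <- R4 - (3)*R1:  [   0   -6  -10  -23 ]
R3 <- R3 - (1)*R2:  [  0   0  -4   3 ]
R4 <- R4 - (3)*R2:  [   0    0    8  -11 ]
R4 <- R4 - (-2)*R3:  [  0   0   0  -5 ]
All pivots nonzero; naive elimination completes without hitting a zero pivot.

first zero-pivot column = 0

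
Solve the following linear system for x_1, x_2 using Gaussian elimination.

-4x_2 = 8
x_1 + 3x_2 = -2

Forward elimination on [A|b]:
R1 <-> R2   (pivot in column 1 was zero)
[ 1   3  -2 ]
[ 0  -4   8 ]
Row echelon form:
[ 1   3  |  -2 ]
[ 0  -4  |   8 ]
Back-substitution:
x_2 = (8) / -4 = -2
x_1 = (-2 - (3)*(-2)) / 1 = 4

(4, -2)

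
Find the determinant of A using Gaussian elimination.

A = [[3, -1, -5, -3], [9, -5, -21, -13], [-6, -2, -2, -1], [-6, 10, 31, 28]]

det(A) = -18

Forward elimination:
R2 <- R2 - (3)*R1:  [  0  -2  -6  -4 ]
R3 <- R3 - (-2)*R1:  [   0   -4  -12   -7 ]
R4 <- R4 - (-2)*R1:  [  0   8  21  22 ]
R3 <- R3 - (2)*R2:  [ 0  0  0  1 ]
R4 <- R4 - (-4)*R2:  [  0   0  -3   6 ]
R3 <-> R4   (pivot in column 3 was zero)
[ 3  -1  -5  -3 ]
[ 0  -2  -6  -4 ]
[ 0   0  -3   6 ]
[ 0   0   0   1 ]
Upper-triangular form:
[ 3  -1  -5  -3 ]
[ 0  -2  -6  -4 ]
[ 0   0  -3   6 ]
[ 0   0   0   1 ]
det(A) = (-1)^1 * (3) * (-2) * (-3) * (1) = -18  (1 row swap -> sign -1)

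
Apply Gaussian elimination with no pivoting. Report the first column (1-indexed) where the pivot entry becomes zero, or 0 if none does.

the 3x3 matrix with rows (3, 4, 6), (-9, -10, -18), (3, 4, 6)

first zero-pivot column = 3

Naive forward elimination:
R2 <- R2 - (-3)*R1:  [ 0  2  0 ]
R3 <- R3 - (1)*R1:  [ 0  0  0 ]
Matrix at this point:
[ 3  4  6 ]
[ 0  2  0 ]
[ 0  0  0 ]
Pivot entry (3,3) in the last row is zero and there are no rows below to swap with -> zero pivot in column 3 (A is singular).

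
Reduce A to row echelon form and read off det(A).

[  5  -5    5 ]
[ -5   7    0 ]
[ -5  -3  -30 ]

Forward elimination:
R2 <- R2 - (-1)*R1:  [ 0  2  5 ]
R3 <- R3 - (-1)*R1:  [   0   -8  -25 ]
R3 <- R3 - (-4)*R2:  [  0   0  -5 ]
Upper-triangular form:
[ 5  -5   5 ]
[ 0   2   5 ]
[ 0   0  -5 ]
det(A) = (-1)^0 * (5) * (2) * (-5) = -50  (0 row swaps -> sign +1)

det(A) = -50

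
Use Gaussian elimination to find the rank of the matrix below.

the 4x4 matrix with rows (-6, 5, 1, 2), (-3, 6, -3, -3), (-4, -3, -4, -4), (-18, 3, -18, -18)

Row reduction:
R2 <- R2 - (1/2)*R1:  [    0   7/2  -7/2    -4 ]
R3 <- R3 - (2/3)*R1:  [     0  -19/3  -14/3  -16/3 ]
R4 <- R4 - (3)*R1:  [   0  -12  -21  -24 ]
R3 <- R3 - (-38/21)*R2:  [     0      0    -11  -88/7 ]
R4 <- R4 - (-24/7)*R2:  [      0       0     -33  -264/7 ]
R4 <- R4 - (3)*R3:  [ 0  0  0  0 ]
Row echelon form:
[ -6    5     1      2 ]
[  0  7/2  -7/2     -4 ]
[  0    0   -11  -88/7 ]
[  0    0     0      0 ]
Nonzero rows / pivot columns: 3

rank(A) = 3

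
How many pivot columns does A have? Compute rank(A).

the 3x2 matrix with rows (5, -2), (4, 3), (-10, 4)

Row reduction:
R2 <- R2 - (4/5)*R1:  [    0  23/5 ]
R3 <- R3 - (-2)*R1:  [ 0  0 ]
Row echelon form:
[ 5    -2 ]
[ 0  23/5 ]
[ 0     0 ]
Nonzero rows / pivot columns: 2

rank(A) = 2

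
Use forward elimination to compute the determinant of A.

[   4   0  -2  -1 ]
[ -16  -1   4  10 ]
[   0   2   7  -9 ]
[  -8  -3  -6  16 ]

Forward elimination:
R2 <- R2 - (-4)*R1:  [  0  -1  -4   6 ]
R4 <- R4 - (-2)*R1:  [   0   -3  -10   14 ]
R3 <- R3 - (-2)*R2:  [  0   0  -1   3 ]
R4 <- R4 - (3)*R2:  [  0   0   2  -4 ]
R4 <- R4 - (-2)*R3:  [ 0  0  0  2 ]
Upper-triangular form:
[ 4   0  -2  -1 ]
[ 0  -1  -4   6 ]
[ 0   0  -1   3 ]
[ 0   0   0   2 ]
det(A) = (-1)^0 * (4) * (-1) * (-1) * (2) = 8  (0 row swaps -> sign +1)

det(A) = 8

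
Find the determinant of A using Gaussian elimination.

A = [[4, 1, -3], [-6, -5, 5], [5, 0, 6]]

det(A) = -134

Forward elimination:
R2 <- R2 - (-3/2)*R1:  [    0  -7/2   1/2 ]
R3 <- R3 - (5/4)*R1:  [    0  -5/4  39/4 ]
R3 <- R3 - (5/14)*R2:  [    0     0  67/7 ]
Upper-triangular form:
[ 4     1    -3 ]
[ 0  -7/2   1/2 ]
[ 0     0  67/7 ]
det(A) = (-1)^0 * (4) * (-7/2) * (67/7) = -134  (0 row swaps -> sign +1)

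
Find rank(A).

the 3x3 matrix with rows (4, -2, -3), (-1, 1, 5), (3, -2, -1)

Row reduction:
R2 <- R2 - (-1/4)*R1:  [    0   1/2  17/4 ]
R3 <- R3 - (3/4)*R1:  [    0  -1/2   5/4 ]
R3 <- R3 - (-1)*R2:  [    0     0  11/2 ]
Row echelon form:
[ 4   -2    -3 ]
[ 0  1/2  17/4 ]
[ 0    0  11/2 ]
Nonzero rows / pivot columns: 3

rank(A) = 3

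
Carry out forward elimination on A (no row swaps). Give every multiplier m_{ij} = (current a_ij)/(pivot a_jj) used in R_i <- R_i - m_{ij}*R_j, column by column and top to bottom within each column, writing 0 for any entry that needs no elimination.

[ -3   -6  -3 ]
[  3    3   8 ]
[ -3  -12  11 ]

Forward elimination:
R2 <- R2 - (-1)*R1:  [  0  -3   5 ]
R3 <- R3 - (1)*R1:  [  0  -6  14 ]
R3 <- R3 - (2)*R2:  [ 0  0  4 ]
Multipliers (in order of application): m_{21} = -1, m_{31} = 1, m_{32} = 2

multipliers: -1, 1, 2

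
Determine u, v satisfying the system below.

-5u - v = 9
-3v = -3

Forward elimination on [A|b]:
Row echelon form:
[ -5  -1  |   9 ]
[  0  -3  |  -3 ]
Back-substitution:
v = (-3) / -3 = 1
u = (9 - (-1)*(1)) / -5 = -2

(-2, 1)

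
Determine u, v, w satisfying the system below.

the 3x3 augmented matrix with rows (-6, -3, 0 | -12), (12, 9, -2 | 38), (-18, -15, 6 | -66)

Forward elimination on [A|b]:
R2 <- R2 - (-2)*R1:  [  0   3  -2  14 ]
R3 <- R3 - (3)*R1:  [   0   -6    6  -30 ]
R3 <- R3 - (-2)*R2:  [  0   0   2  -2 ]
Row echelon form:
[ -6  -3   0  |  -12 ]
[  0   3  -2  |   14 ]
[  0   0   2  |   -2 ]
Back-substitution:
w = (-2) / 2 = -1
v = (14 - (-2)*(-1)) / 3 = 4
u = (-12 - (-3)*(4)) / -6 = 0

(0, 4, -1)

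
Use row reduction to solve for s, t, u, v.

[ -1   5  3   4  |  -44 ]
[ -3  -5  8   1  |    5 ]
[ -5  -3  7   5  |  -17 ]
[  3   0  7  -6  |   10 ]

(-2, -4, -2, -5)

Forward elimination on [A|b]:
R2 <- R2 - (3)*R1:  [   0  -20   -1  -11  137 ]
R3 <- R3 - (5)*R1:  [   0  -28   -8  -15  203 ]
R4 <- R4 - (-3)*R1:  [    0    15    16     6  -122 ]
R3 <- R3 - (7/5)*R2:  [     0      0  -33/5    2/5   56/5 ]
R4 <- R4 - (-3/4)*R2:  [     0      0   61/4   -9/4  -77/4 ]
R4 <- R4 - (-305/132)*R3:  [        0         0         0  -175/132   875/132 ]
Row echelon form:
[ -1    5      3         4  |      -44 ]
[  0  -20     -1       -11  |      137 ]
[  0    0  -33/5       2/5  |     56/5 ]
[  0    0      0  -175/132  |  875/132 ]
Back-substitution:
v = (875/132) / (-175/132) = -5
u = (56/5 - (2/5)*(-5)) / (-33/5) = -2
t = (137 - (-1)*(-2) - (-11)*(-5)) / -20 = -4
s = (-44 - (5)*(-4) - (3)*(-2) - (4)*(-5)) / -1 = -2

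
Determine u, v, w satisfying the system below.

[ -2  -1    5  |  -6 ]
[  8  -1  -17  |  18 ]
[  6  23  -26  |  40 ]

(-2, 0, -2)

Forward elimination on [A|b]:
R2 <- R2 - (-4)*R1:  [  0  -5   3  -6 ]
R3 <- R3 - (-3)*R1:  [   0   20  -11   22 ]
R3 <- R3 - (-4)*R2:  [  0   0   1  -2 ]
Row echelon form:
[ -2  -1  5  |  -6 ]
[  0  -5  3  |  -6 ]
[  0   0  1  |  -2 ]
Back-substitution:
w = (-2) / 1 = -2
v = (-6 - (3)*(-2)) / -5 = 0
u = (-6 - (-1)*(0) - (5)*(-2)) / -2 = -2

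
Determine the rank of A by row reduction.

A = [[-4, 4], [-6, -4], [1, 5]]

Row reduction:
R2 <- R2 - (3/2)*R1:  [   0  -10 ]
R3 <- R3 - (-1/4)*R1:  [ 0  6 ]
R3 <- R3 - (-3/5)*R2:  [ 0  0 ]
Row echelon form:
[ -4    4 ]
[  0  -10 ]
[  0    0 ]
Nonzero rows / pivot columns: 2

rank(A) = 2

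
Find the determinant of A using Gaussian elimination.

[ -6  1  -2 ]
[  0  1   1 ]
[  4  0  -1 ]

Forward elimination:
R3 <- R3 - (-2/3)*R1:  [    0   2/3  -7/3 ]
R3 <- R3 - (2/3)*R2:  [  0   0  -3 ]
Upper-triangular form:
[ -6  1  -2 ]
[  0  1   1 ]
[  0  0  -3 ]
det(A) = (-1)^0 * (-6) * (1) * (-3) = 18  (0 row swaps -> sign +1)

det(A) = 18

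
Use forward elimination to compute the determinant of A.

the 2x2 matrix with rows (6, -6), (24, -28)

Forward elimination:
R2 <- R2 - (4)*R1:  [  0  -4 ]
Upper-triangular form:
[ 6  -6 ]
[ 0  -4 ]
det(A) = (-1)^0 * (6) * (-4) = -24  (0 row swaps -> sign +1)

det(A) = -24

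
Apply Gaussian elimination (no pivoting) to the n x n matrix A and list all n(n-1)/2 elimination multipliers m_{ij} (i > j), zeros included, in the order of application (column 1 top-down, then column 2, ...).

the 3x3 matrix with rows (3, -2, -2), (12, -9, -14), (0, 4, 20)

multipliers: 4, 0, -4

Forward elimination:
R2 <- R2 - (4)*R1:  [  0  -1  -6 ]
R3: entry in column 1 is already 0 -> m_{31} = 0 (no row operation needed)
R3 <- R3 - (-4)*R2:  [  0   0  -4 ]
Multipliers (in order of application): m_{21} = 4, m_{31} = 0, m_{32} = -4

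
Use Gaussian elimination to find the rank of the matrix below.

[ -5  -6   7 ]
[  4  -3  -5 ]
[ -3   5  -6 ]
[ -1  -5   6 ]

Row reduction:
R2 <- R2 - (-4/5)*R1:  [     0  -39/5    3/5 ]
R3 <- R3 - (3/5)*R1:  [     0   43/5  -51/5 ]
R4 <- R4 - (1/5)*R1:  [     0  -19/5   23/5 ]
R3 <- R3 - (-43/39)*R2:  [       0        0  -124/13 ]
R4 <- R4 - (19/39)*R2:  [     0      0  56/13 ]
R4 <- R4 - (-14/31)*R3:  [ 0  0  0 ]
Row echelon form:
[ -5     -6        7 ]
[  0  -39/5      3/5 ]
[  0      0  -124/13 ]
[  0      0        0 ]
Nonzero rows / pivot columns: 3

rank(A) = 3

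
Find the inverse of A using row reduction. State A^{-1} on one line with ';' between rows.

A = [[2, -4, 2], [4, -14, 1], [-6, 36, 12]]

inverse = [17/6 -5/3 -1/3; 3/4 -1/2 -1/12; -5/6 2/3 1/6]

Gauss-Jordan on [A | I]:
R1 <- (1/2)*R1:  [   1   -2    1  |  1/2    0    0 ]
R2 <- R2 - (4)*R1:  [  0  -6  -3  |  -2   1   0 ]
R3 <- R3 - (-6)*R1:  [  0  24  18  |   3   0   1 ]
R2 <- (1/-6)*R2:  [    0     1   1/2  |   1/3  -1/6     0 ]
R1 <- R1 - (-2)*R2:  [    1     0     2  |   7/6  -1/3     0 ]
R3 <- R3 - (24)*R2:  [  0   0   6  |  -5   4   1 ]
R3 <- (1/6)*R3:  [    0     0     1  |  -5/6   2/3   1/6 ]
R1 <- R1 - (2)*R3:  [    1     0     0  |  17/6  -5/3  -1/3 ]
R2 <- R2 - (1/2)*R3:  [     0      1      0  |    3/4   -1/2  -1/12 ]
Right block of [I | A^{-1}] is the inverse:
[ 17/6  -5/3   -1/3 ]
[  3/4  -1/2  -1/12 ]
[ -5/6   2/3    1/6 ]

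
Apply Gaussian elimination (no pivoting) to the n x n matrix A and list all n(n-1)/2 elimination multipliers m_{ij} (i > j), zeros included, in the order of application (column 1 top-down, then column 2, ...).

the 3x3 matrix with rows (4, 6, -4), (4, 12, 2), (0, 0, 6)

multipliers: 1, 0, 0

Forward elimination:
R2 <- R2 - (1)*R1:  [ 0  6  6 ]
R3: entry in column 1 is already 0 -> m_{31} = 0 (no row operation needed)
R3: entry in column 2 is already 0 -> m_{32} = 0 (no row operation needed)
Multipliers (in order of application): m_{21} = 1, m_{31} = 0, m_{32} = 0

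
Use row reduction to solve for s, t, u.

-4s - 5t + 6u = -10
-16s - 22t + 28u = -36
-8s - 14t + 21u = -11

Forward elimination on [A|b]:
R2 <- R2 - (4)*R1:  [  0  -2   4   4 ]
R3 <- R3 - (2)*R1:  [  0  -4   9   9 ]
R3 <- R3 - (2)*R2:  [ 0  0  1  1 ]
Row echelon form:
[ -4  -5  6  |  -10 ]
[  0  -2  4  |    4 ]
[  0   0  1  |    1 ]
Back-substitution:
u = (1) / 1 = 1
t = (4 - (4)*(1)) / -2 = 0
s = (-10 - (-5)*(0) - (6)*(1)) / -4 = 4

(4, 0, 1)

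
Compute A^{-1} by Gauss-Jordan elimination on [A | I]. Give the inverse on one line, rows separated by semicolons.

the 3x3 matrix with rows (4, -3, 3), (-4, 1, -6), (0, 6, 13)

inverse = [-49/32 -57/32 -15/32; -13/8 -13/8 -3/8; 3/4 3/4 1/4]

Gauss-Jordan on [A | I]:
R1 <- (1/4)*R1:  [    1  -3/4   3/4  |   1/4     0     0 ]
R2 <- R2 - (-4)*R1:  [  0  -2  -3  |   1   1   0 ]
R2 <- (1/-2)*R2:  [    0     1   3/2  |  -1/2  -1/2     0 ]
R1 <- R1 - (-3/4)*R2:  [    1     0  15/8  |  -1/8  -3/8     0 ]
R3 <- R3 - (6)*R2:  [ 0  0  4  |  3  3  1 ]
R3 <- (1/4)*R3:  [   0    0    1  |  3/4  3/4  1/4 ]
R1 <- R1 - (15/8)*R3:  [      1       0       0  |  -49/32  -57/32  -15/32 ]
R2 <- R2 - (3/2)*R3:  [     0      1      0  |  -13/8  -13/8   -3/8 ]
Right block of [I | A^{-1}] is the inverse:
[ -49/32  -57/32  -15/32 ]
[  -13/8   -13/8    -3/8 ]
[    3/4     3/4     1/4 ]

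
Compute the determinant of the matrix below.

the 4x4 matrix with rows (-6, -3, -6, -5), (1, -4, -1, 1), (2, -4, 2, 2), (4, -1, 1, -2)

Forward elimination:
R2 <- R2 - (-1/6)*R1:  [    0  -9/2    -2   1/6 ]
R3 <- R3 - (-1/3)*R1:  [   0   -5    0  1/3 ]
R4 <- R4 - (-2/3)*R1:  [     0     -3     -3  -16/3 ]
R3 <- R3 - (10/9)*R2:  [    0     0  20/9  4/27 ]
R4 <- R4 - (2/3)*R2:  [     0      0   -5/3  -49/9 ]
R4 <- R4 - (-3/4)*R3:  [     0      0      0  -16/3 ]
Upper-triangular form:
[ -6    -3    -6     -5 ]
[  0  -9/2    -2    1/6 ]
[  0     0  20/9   4/27 ]
[  0     0     0  -16/3 ]
det(A) = (-1)^0 * (-6) * (-9/2) * (20/9) * (-16/3) = -320  (0 row swaps -> sign +1)

det(A) = -320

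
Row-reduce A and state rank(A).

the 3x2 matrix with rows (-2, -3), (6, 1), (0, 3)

rank(A) = 2

Row reduction:
R2 <- R2 - (-3)*R1:  [  0  -8 ]
R3 <- R3 - (-3/8)*R2:  [ 0  0 ]
Row echelon form:
[ -2  -3 ]
[  0  -8 ]
[  0   0 ]
Nonzero rows / pivot columns: 2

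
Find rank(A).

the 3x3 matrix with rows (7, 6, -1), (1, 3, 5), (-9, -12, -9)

rank(A) = 2

Row reduction:
R2 <- R2 - (1/7)*R1:  [    0  15/7  36/7 ]
R3 <- R3 - (-9/7)*R1:  [     0  -30/7  -72/7 ]
R3 <- R3 - (-2)*R2:  [ 0  0  0 ]
Row echelon form:
[ 7     6    -1 ]
[ 0  15/7  36/7 ]
[ 0     0     0 ]
Nonzero rows / pivot columns: 2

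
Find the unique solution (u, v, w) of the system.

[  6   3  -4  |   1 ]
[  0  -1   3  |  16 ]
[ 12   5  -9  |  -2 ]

Forward elimination on [A|b]:
R3 <- R3 - (2)*R1:  [  0  -1  -1  -4 ]
R3 <- R3 - (1)*R2:  [   0    0   -4  -20 ]
Row echelon form:
[ 6   3  -4  |    1 ]
[ 0  -1   3  |   16 ]
[ 0   0  -4  |  -20 ]
Back-substitution:
w = (-20) / -4 = 5
v = (16 - (3)*(5)) / -1 = -1
u = (1 - (3)*(-1) - (-4)*(5)) / 6 = 4

(4, -1, 5)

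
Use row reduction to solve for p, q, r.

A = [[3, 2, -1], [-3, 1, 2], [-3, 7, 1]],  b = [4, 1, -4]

Forward elimination on [A|b]:
R2 <- R2 - (-1)*R1:  [ 0  3  1  5 ]
R3 <- R3 - (-1)*R1:  [ 0  9  0  0 ]
R3 <- R3 - (3)*R2:  [   0    0   -3  -15 ]
Row echelon form:
[ 3  2  -1  |    4 ]
[ 0  3   1  |    5 ]
[ 0  0  -3  |  -15 ]
Back-substitution:
r = (-15) / -3 = 5
q = (5 - (1)*(5)) / 3 = 0
p = (4 - (2)*(0) - (-1)*(5)) / 3 = 3

(3, 0, 5)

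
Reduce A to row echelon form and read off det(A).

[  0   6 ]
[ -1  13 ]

Forward elimination:
R1 <-> R2   (pivot in column 1 was zero)
[ -1  13 ]
[  0   6 ]
Upper-triangular form:
[ -1  13 ]
[  0   6 ]
det(A) = (-1)^1 * (-1) * (6) = 6  (1 row swap -> sign -1)

det(A) = 6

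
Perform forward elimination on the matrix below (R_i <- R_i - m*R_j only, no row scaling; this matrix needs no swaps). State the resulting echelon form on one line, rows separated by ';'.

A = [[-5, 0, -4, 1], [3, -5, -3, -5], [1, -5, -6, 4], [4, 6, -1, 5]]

Forward elimination:
R2 <- R2 - (-3/5)*R1:  [     0     -5  -27/5  -22/5 ]
R3 <- R3 - (-1/5)*R1:  [     0     -5  -34/5   21/5 ]
R4 <- R4 - (-4/5)*R1:  [     0      6  -21/5   29/5 ]
R3 <- R3 - (1)*R2:  [    0     0  -7/5  43/5 ]
R4 <- R4 - (-6/5)*R2:  [       0        0  -267/25    13/25 ]
R4 <- R4 - (267/35)*R3:  [        0         0         0  -2278/35 ]
Row echelon form:
[ -5   0     -4         1 ]
[  0  -5  -27/5     -22/5 ]
[  0   0   -7/5      43/5 ]
[  0   0      0  -2278/35 ]

REF = [-5 0 -4 1; 0 -5 -27/5 -22/5; 0 0 -7/5 43/5; 0 0 0 -2278/35]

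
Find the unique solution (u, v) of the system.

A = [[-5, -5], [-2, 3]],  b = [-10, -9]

Forward elimination on [A|b]:
R2 <- R2 - (2/5)*R1:  [  0   5  -5 ]
Row echelon form:
[ -5  -5  |  -10 ]
[  0   5  |   -5 ]
Back-substitution:
v = (-5) / 5 = -1
u = (-10 - (-5)*(-1)) / -5 = 3

(3, -1)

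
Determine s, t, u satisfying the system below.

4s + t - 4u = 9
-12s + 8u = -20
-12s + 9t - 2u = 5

(3, 5, 2)

Forward elimination on [A|b]:
R2 <- R2 - (-3)*R1:  [  0   3  -4   7 ]
R3 <- R3 - (-3)*R1:  [   0   12  -14   32 ]
R3 <- R3 - (4)*R2:  [ 0  0  2  4 ]
Row echelon form:
[ 4  1  -4  |  9 ]
[ 0  3  -4  |  7 ]
[ 0  0   2  |  4 ]
Back-substitution:
u = (4) / 2 = 2
t = (7 - (-4)*(2)) / 3 = 5
s = (9 - (1)*(5) - (-4)*(2)) / 4 = 3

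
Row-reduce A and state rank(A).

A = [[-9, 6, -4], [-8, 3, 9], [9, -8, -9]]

rank(A) = 3

Row reduction:
R2 <- R2 - (8/9)*R1:  [     0   -7/3  113/9 ]
R3 <- R3 - (-1)*R1:  [   0   -2  -13 ]
R3 <- R3 - (6/7)*R2:  [       0        0  -499/21 ]
Row echelon form:
[ -9     6       -4 ]
[  0  -7/3    113/9 ]
[  0     0  -499/21 ]
Nonzero rows / pivot columns: 3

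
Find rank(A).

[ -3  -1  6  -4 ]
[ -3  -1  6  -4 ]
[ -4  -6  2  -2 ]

rank(A) = 2

Row reduction:
R2 <- R2 - (1)*R1:  [ 0  0  0  0 ]
R3 <- R3 - (4/3)*R1:  [     0  -14/3     -6   10/3 ]
R2 <-> R3   (pivot in column 2 was zero)
[ -3     -1   6    -4 ]
[  0  -14/3  -6  10/3 ]
[  0      0   0     0 ]
Row echelon form:
[ -3     -1   6    -4 ]
[  0  -14/3  -6  10/3 ]
[  0      0   0     0 ]
Nonzero rows / pivot columns: 2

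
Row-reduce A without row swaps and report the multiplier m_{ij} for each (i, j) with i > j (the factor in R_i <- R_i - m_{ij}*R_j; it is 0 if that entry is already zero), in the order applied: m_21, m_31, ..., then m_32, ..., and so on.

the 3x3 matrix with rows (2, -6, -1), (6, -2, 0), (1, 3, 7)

multipliers: 3, 1/2, 3/8

Forward elimination:
R2 <- R2 - (3)*R1:  [  0  16   3 ]
R3 <- R3 - (1/2)*R1:  [    0     6  15/2 ]
R3 <- R3 - (3/8)*R2:  [    0     0  51/8 ]
Multipliers (in order of application): m_{21} = 3, m_{31} = 1/2, m_{32} = 3/8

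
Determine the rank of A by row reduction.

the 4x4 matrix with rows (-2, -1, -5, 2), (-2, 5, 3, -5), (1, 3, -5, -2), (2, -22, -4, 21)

Row reduction:
R2 <- R2 - (1)*R1:  [  0   6   8  -7 ]
R3 <- R3 - (-1/2)*R1:  [     0    5/2  -15/2     -1 ]
R4 <- R4 - (-1)*R1:  [   0  -23   -9   23 ]
R3 <- R3 - (5/12)*R2:  [     0      0  -65/6  23/12 ]
R4 <- R4 - (-23/6)*R2:  [     0      0   65/3  -23/6 ]
R4 <- R4 - (-2)*R3:  [ 0  0  0  0 ]
Row echelon form:
[ -2  -1     -5      2 ]
[  0   6      8     -7 ]
[  0   0  -65/6  23/12 ]
[  0   0      0      0 ]
Nonzero rows / pivot columns: 3

rank(A) = 3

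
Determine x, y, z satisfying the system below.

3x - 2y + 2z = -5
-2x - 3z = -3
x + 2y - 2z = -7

(-3, 1, 3)

Forward elimination on [A|b]:
R2 <- R2 - (-2/3)*R1:  [     0   -4/3   -5/3  -19/3 ]
R3 <- R3 - (1/3)*R1:  [     0    8/3   -8/3  -16/3 ]
R3 <- R3 - (-2)*R2:  [   0    0   -6  -18 ]
Row echelon form:
[ 3    -2     2  |     -5 ]
[ 0  -4/3  -5/3  |  -19/3 ]
[ 0     0    -6  |    -18 ]
Back-substitution:
z = (-18) / -6 = 3
y = (-19/3 - (-5/3)*(3)) / (-4/3) = 1
x = (-5 - (-2)*(1) - (2)*(3)) / 3 = -3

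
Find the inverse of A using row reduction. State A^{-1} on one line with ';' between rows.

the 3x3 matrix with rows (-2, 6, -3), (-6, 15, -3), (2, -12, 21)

Gauss-Jordan on [A | I]:
R1 <- (1/-2)*R1:  [    1    -3   3/2  |  -1/2     0     0 ]
R2 <- R2 - (-6)*R1:  [  0  -3   6  |  -3   1   0 ]
R3 <- R3 - (2)*R1:  [  0  -6  18  |   1   0   1 ]
R2 <- (1/-3)*R2:  [    0     1    -2  |     1  -1/3     0 ]
R1 <- R1 - (-3)*R2:  [    1     0  -9/2  |   5/2    -1     0 ]
R3 <- R3 - (-6)*R2:  [  0   0   6  |   7  -2   1 ]
R3 <- (1/6)*R3:  [    0     0     1  |   7/6  -1/3   1/6 ]
R1 <- R1 - (-9/2)*R3:  [    1     0     0  |  31/4  -5/2   3/4 ]
R2 <- R2 - (-2)*R3:  [    0     1     0  |  10/3    -1   1/3 ]
Right block of [I | A^{-1}] is the inverse:
[ 31/4  -5/2  3/4 ]
[ 10/3    -1  1/3 ]
[  7/6  -1/3  1/6 ]

inverse = [31/4 -5/2 3/4; 10/3 -1 1/3; 7/6 -1/3 1/6]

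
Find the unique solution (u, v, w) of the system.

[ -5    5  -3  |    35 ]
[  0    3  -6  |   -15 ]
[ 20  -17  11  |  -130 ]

Forward elimination on [A|b]:
R3 <- R3 - (-4)*R1:  [  0   3  -1  10 ]
R3 <- R3 - (1)*R2:  [  0   0   5  25 ]
Row echelon form:
[ -5  5  -3  |   35 ]
[  0  3  -6  |  -15 ]
[  0  0   5  |   25 ]
Back-substitution:
w = (25) / 5 = 5
v = (-15 - (-6)*(5)) / 3 = 5
u = (35 - (5)*(5) - (-3)*(5)) / -5 = -5

(-5, 5, 5)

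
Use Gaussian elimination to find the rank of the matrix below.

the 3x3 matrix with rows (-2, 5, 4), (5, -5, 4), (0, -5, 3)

rank(A) = 3

Row reduction:
R2 <- R2 - (-5/2)*R1:  [    0  15/2    14 ]
R3 <- R3 - (-2/3)*R2:  [    0     0  37/3 ]
Row echelon form:
[ -2     5     4 ]
[  0  15/2    14 ]
[  0     0  37/3 ]
Nonzero rows / pivot columns: 3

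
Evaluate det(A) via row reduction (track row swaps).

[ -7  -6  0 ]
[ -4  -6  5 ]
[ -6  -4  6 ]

Forward elimination:
R2 <- R2 - (4/7)*R1:  [     0  -18/7      5 ]
R3 <- R3 - (6/7)*R1:  [   0  8/7    6 ]
R3 <- R3 - (-4/9)*R2:  [    0     0  74/9 ]
Upper-triangular form:
[ -7     -6     0 ]
[  0  -18/7     5 ]
[  0      0  74/9 ]
det(A) = (-1)^0 * (-7) * (-18/7) * (74/9) = 148  (0 row swaps -> sign +1)

det(A) = 148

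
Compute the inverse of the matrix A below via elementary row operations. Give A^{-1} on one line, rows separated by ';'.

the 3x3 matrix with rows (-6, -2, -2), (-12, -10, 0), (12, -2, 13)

Gauss-Jordan on [A | I]:
R1 <- (1/-6)*R1:  [    1   1/3   1/3  |  -1/6     0     0 ]
R2 <- R2 - (-12)*R1:  [  0  -6   4  |  -2   1   0 ]
R3 <- R3 - (12)*R1:  [  0  -6   9  |   2   0   1 ]
R2 <- (1/-6)*R2:  [    0     1  -2/3  |   1/3  -1/6     0 ]
R1 <- R1 - (1/3)*R2:  [     1      0    5/9  |  -5/18   1/18      0 ]
R3 <- R3 - (-6)*R2:  [  0   0   5  |   4  -1   1 ]
R3 <- (1/5)*R3:  [    0     0     1  |   4/5  -1/5   1/5 ]
R1 <- R1 - (5/9)*R3:  [      1       0       0  |  -13/18     1/6    -1/9 ]
R2 <- R2 - (-2/3)*R3:  [     0      1      0  |  13/15  -3/10   2/15 ]
Right block of [I | A^{-1}] is the inverse:
[ -13/18    1/6  -1/9 ]
[  13/15  -3/10  2/15 ]
[    4/5   -1/5   1/5 ]

inverse = [-13/18 1/6 -1/9; 13/15 -3/10 2/15; 4/5 -1/5 1/5]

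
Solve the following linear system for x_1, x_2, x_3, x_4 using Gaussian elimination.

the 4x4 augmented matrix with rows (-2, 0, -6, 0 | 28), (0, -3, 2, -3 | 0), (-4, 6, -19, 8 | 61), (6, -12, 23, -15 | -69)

Forward elimination on [A|b]:
R3 <- R3 - (2)*R1:  [  0   6  -7   8   5 ]
R4 <- R4 - (-3)*R1:  [   0  -12    5  -15   15 ]
R3 <- R3 - (-2)*R2:  [  0   0  -3   2   5 ]
R4 <- R4 - (4)*R2:  [  0   0  -3  -3  15 ]
R4 <- R4 - (1)*R3:  [  0   0   0  -5  10 ]
Row echelon form:
[ -2   0  -6   0  |  28 ]
[  0  -3   2  -3  |   0 ]
[  0   0  -3   2  |   5 ]
[  0   0   0  -5  |  10 ]
Back-substitution:
x_4 = (10) / -5 = -2
x_3 = (5 - (2)*(-2)) / -3 = -3
x_2 = (0 - (2)*(-3) - (-3)*(-2)) / -3 = 0
x_1 = (28 - (-6)*(-3)) / -2 = -5

(-5, 0, -3, -2)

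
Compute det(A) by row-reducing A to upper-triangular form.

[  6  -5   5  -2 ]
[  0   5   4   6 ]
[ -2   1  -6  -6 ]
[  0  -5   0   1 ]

det(A) = -94

Forward elimination:
R3 <- R3 - (-1/3)*R1:  [     0   -2/3  -13/3  -20/3 ]
R3 <- R3 - (-2/15)*R2:  [      0       0   -19/5  -88/15 ]
R4 <- R4 - (-1)*R2:  [ 0  0  4  7 ]
R4 <- R4 - (-20/19)*R3:  [     0      0      0  47/57 ]
Upper-triangular form:
[ 6  -5      5      -2 ]
[ 0   5      4       6 ]
[ 0   0  -19/5  -88/15 ]
[ 0   0      0   47/57 ]
det(A) = (-1)^0 * (6) * (5) * (-19/5) * (47/57) = -94  (0 row swaps -> sign +1)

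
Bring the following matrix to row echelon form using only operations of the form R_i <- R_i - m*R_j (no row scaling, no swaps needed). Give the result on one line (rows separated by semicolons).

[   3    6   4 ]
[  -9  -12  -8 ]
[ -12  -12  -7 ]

Forward elimination:
R2 <- R2 - (-3)*R1:  [ 0  6  4 ]
R3 <- R3 - (-4)*R1:  [  0  12   9 ]
R3 <- R3 - (2)*R2:  [ 0  0  1 ]
Row echelon form:
[ 3  6  4 ]
[ 0  6  4 ]
[ 0  0  1 ]

REF = [3 6 4; 0 6 4; 0 0 1]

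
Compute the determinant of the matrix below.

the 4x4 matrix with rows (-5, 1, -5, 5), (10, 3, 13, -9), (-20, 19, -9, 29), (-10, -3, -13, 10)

Forward elimination:
R2 <- R2 - (-2)*R1:  [ 0  5  3  1 ]
R3 <- R3 - (4)*R1:  [  0  15  11   9 ]
R4 <- R4 - (2)*R1:  [  0  -5  -3   0 ]
R3 <- R3 - (3)*R2:  [ 0  0  2  6 ]
R4 <- R4 - (-1)*R2:  [ 0  0  0  1 ]
Upper-triangular form:
[ -5  1  -5  5 ]
[  0  5   3  1 ]
[  0  0   2  6 ]
[  0  0   0  1 ]
det(A) = (-1)^0 * (-5) * (5) * (2) * (1) = -50  (0 row swaps -> sign +1)

det(A) = -50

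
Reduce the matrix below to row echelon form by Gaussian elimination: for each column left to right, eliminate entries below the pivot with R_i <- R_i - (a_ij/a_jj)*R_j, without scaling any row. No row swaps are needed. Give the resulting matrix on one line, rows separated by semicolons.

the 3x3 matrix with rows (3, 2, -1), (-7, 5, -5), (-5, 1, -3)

REF = [3 2 -1; 0 29/3 -22/3; 0 0 -40/29]

Forward elimination:
R2 <- R2 - (-7/3)*R1:  [     0   29/3  -22/3 ]
R3 <- R3 - (-5/3)*R1:  [     0   13/3  -14/3 ]
R3 <- R3 - (13/29)*R2:  [      0       0  -40/29 ]
Row echelon form:
[ 3     2      -1 ]
[ 0  29/3   -22/3 ]
[ 0     0  -40/29 ]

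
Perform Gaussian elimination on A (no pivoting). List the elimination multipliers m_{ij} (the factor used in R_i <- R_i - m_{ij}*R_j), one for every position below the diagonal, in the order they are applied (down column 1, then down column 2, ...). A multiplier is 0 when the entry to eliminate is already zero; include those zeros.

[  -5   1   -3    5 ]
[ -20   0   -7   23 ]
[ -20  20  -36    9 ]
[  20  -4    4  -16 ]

multipliers: 4, 4, -4, -4, 0, 2

Forward elimination:
R2 <- R2 - (4)*R1:  [  0  -4   5   3 ]
R3 <- R3 - (4)*R1:  [   0   16  -24  -11 ]
R4 <- R4 - (-4)*R1:  [  0   0  -8   4 ]
R3 <- R3 - (-4)*R2:  [  0   0  -4   1 ]
R4: entry in column 2 is already 0 -> m_{42} = 0 (no row operation needed)
R4 <- R4 - (2)*R3:  [ 0  0  0  2 ]
Multipliers (in order of application): m_{21} = 4, m_{31} = 4, m_{41} = -4, m_{32} = -4, m_{42} = 0, m_{43} = 2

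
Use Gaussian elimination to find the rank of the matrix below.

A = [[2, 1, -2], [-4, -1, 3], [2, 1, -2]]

Row reduction:
R2 <- R2 - (-2)*R1:  [  0   1  -1 ]
R3 <- R3 - (1)*R1:  [ 0  0  0 ]
Row echelon form:
[ 2  1  -2 ]
[ 0  1  -1 ]
[ 0  0   0 ]
Nonzero rows / pivot columns: 2

rank(A) = 2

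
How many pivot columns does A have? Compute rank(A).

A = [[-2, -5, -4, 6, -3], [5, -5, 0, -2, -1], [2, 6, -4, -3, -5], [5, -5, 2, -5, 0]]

rank(A) = 4

Row reduction:
R2 <- R2 - (-5/2)*R1:  [     0  -35/2    -10     13  -17/2 ]
R3 <- R3 - (-1)*R1:  [  0   1  -8   3  -8 ]
R4 <- R4 - (-5/2)*R1:  [     0  -35/2     -8     10  -15/2 ]
R3 <- R3 - (-2/35)*R2:  [       0        0    -60/7   131/35  -297/35 ]
R4 <- R4 - (1)*R2:  [  0   0   2  -3   1 ]
R4 <- R4 - (-7/30)*R3:  [        0         0         0  -319/150    -49/50 ]
Row echelon form:
[ -2     -5     -4         6       -3 ]
[  0  -35/2    -10        13    -17/2 ]
[  0      0  -60/7    131/35  -297/35 ]
[  0      0      0  -319/150   -49/50 ]
Nonzero rows / pivot columns: 4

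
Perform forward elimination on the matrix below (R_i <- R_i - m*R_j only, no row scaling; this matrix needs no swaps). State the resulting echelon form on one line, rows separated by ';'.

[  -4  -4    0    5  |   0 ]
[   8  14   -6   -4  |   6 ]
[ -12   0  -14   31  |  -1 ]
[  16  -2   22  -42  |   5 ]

Forward elimination:
R2 <- R2 - (-2)*R1:  [  0   6  -6   6   6 ]
R3 <- R3 - (3)*R1:  [   0   12  -14   16   -1 ]
R4 <- R4 - (-4)*R1:  [   0  -18   22  -22    5 ]
R3 <- R3 - (2)*R2:  [   0    0   -2    4  -13 ]
R4 <- R4 - (-3)*R2:  [  0   0   4  -4  23 ]
R4 <- R4 - (-2)*R3:  [  0   0   0   4  -3 ]
Row echelon form:
[ -4  -4   0  5  |    0 ]
[  0   6  -6  6  |    6 ]
[  0   0  -2  4  |  -13 ]
[  0   0   0  4  |   -3 ]

REF = [-4 -4 0 5 0; 0 6 -6 6 6; 0 0 -2 4 -13; 0 0 0 4 -3]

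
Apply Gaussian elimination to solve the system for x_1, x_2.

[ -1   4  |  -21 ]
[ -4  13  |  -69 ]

Forward elimination on [A|b]:
R2 <- R2 - (4)*R1:  [  0  -3  15 ]
Row echelon form:
[ -1   4  |  -21 ]
[  0  -3  |   15 ]
Back-substitution:
x_2 = (15) / -3 = -5
x_1 = (-21 - (4)*(-5)) / -1 = 1

(1, -5)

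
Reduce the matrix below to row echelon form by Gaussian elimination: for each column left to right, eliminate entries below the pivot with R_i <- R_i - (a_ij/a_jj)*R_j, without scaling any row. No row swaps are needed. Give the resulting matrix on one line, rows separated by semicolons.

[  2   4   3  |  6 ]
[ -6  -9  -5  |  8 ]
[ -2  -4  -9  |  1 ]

Forward elimination:
R2 <- R2 - (-3)*R1:  [  0   3   4  26 ]
R3 <- R3 - (-1)*R1:  [  0   0  -6   7 ]
Row echelon form:
[ 2  4   3  |   6 ]
[ 0  3   4  |  26 ]
[ 0  0  -6  |   7 ]

REF = [2 4 3 6; 0 3 4 26; 0 0 -6 7]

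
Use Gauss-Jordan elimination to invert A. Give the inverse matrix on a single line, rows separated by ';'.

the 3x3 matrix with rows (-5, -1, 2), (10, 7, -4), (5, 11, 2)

inverse = [-29/50 -6/25 1/10; 2/5 1/5 0; -3/4 -1/2 1/4]

Gauss-Jordan on [A | I]:
R1 <- (1/-5)*R1:  [    1   1/5  -2/5  |  -1/5     0     0 ]
R2 <- R2 - (10)*R1:  [ 0  5  0  |  2  1  0 ]
R3 <- R3 - (5)*R1:  [  0  10   4  |   1   0   1 ]
R2 <- (1/5)*R2:  [   0    1    0  |  2/5  1/5    0 ]
R1 <- R1 - (1/5)*R2:  [     1      0   -2/5  |  -7/25  -1/25      0 ]
R3 <- R3 - (10)*R2:  [  0   0   4  |  -3  -2   1 ]
R3 <- (1/4)*R3:  [    0     0     1  |  -3/4  -1/2   1/4 ]
R1 <- R1 - (-2/5)*R3:  [      1       0       0  |  -29/50   -6/25    1/10 ]
Right block of [I | A^{-1}] is the inverse:
[ -29/50  -6/25  1/10 ]
[    2/5    1/5     0 ]
[   -3/4   -1/2   1/4 ]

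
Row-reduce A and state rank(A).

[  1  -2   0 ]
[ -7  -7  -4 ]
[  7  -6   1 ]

rank(A) = 3

Row reduction:
R2 <- R2 - (-7)*R1:  [   0  -21   -4 ]
R3 <- R3 - (7)*R1:  [ 0  8  1 ]
R3 <- R3 - (-8/21)*R2:  [      0       0  -11/21 ]
Row echelon form:
[ 1   -2       0 ]
[ 0  -21      -4 ]
[ 0    0  -11/21 ]
Nonzero rows / pivot columns: 3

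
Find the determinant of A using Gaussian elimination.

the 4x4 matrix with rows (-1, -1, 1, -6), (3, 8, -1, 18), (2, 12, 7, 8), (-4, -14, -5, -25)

Forward elimination:
R2 <- R2 - (-3)*R1:  [ 0  5  2  0 ]
R3 <- R3 - (-2)*R1:  [  0  10   9  -4 ]
R4 <- R4 - (4)*R1:  [   0  -10   -9   -1 ]
R3 <- R3 - (2)*R2:  [  0   0   5  -4 ]
R4 <- R4 - (-2)*R2:  [  0   0  -5  -1 ]
R4 <- R4 - (-1)*R3:  [  0   0   0  -5 ]
Upper-triangular form:
[ -1  -1  1  -6 ]
[  0   5  2   0 ]
[  0   0  5  -4 ]
[  0   0  0  -5 ]
det(A) = (-1)^0 * (-1) * (5) * (5) * (-5) = 125  (0 row swaps -> sign +1)

det(A) = 125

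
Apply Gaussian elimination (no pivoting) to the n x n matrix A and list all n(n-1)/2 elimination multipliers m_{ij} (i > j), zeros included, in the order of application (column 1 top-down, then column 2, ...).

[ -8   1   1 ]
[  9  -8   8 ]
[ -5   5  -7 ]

multipliers: -9/8, 5/8, -7/11

Forward elimination:
R2 <- R2 - (-9/8)*R1:  [     0  -55/8   73/8 ]
R3 <- R3 - (5/8)*R1:  [     0   35/8  -61/8 ]
R3 <- R3 - (-7/11)*R2:  [      0       0  -20/11 ]
Multipliers (in order of application): m_{21} = -9/8, m_{31} = 5/8, m_{32} = -7/11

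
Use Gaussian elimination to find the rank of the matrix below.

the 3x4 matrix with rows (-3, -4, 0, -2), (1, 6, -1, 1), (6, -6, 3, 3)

Row reduction:
R2 <- R2 - (-1/3)*R1:  [    0  14/3    -1   1/3 ]
R3 <- R3 - (-2)*R1:  [   0  -14    3   -1 ]
R3 <- R3 - (-3)*R2:  [ 0  0  0  0 ]
Row echelon form:
[ -3    -4   0   -2 ]
[  0  14/3  -1  1/3 ]
[  0     0   0    0 ]
Nonzero rows / pivot columns: 2

rank(A) = 2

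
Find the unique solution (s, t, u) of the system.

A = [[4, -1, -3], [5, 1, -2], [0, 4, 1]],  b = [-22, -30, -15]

(-3, -5, 5)

Forward elimination on [A|b]:
R2 <- R2 - (5/4)*R1:  [    0   9/4   7/4  -5/2 ]
R3 <- R3 - (16/9)*R2:  [     0      0  -19/9  -95/9 ]
Row echelon form:
[ 4   -1     -3  |    -22 ]
[ 0  9/4    7/4  |   -5/2 ]
[ 0    0  -19/9  |  -95/9 ]
Back-substitution:
u = (-95/9) / (-19/9) = 5
t = (-5/2 - (7/4)*(5)) / (9/4) = -5
s = (-22 - (-1)*(-5) - (-3)*(5)) / 4 = -3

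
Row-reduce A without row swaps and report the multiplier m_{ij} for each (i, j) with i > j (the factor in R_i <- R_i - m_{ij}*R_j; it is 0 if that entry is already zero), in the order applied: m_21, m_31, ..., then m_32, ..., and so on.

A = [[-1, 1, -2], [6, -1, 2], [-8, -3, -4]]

multipliers: -6, 8, -11/5

Forward elimination:
R2 <- R2 - (-6)*R1:  [   0    5  -10 ]
R3 <- R3 - (8)*R1:  [   0  -11   12 ]
R3 <- R3 - (-11/5)*R2:  [   0    0  -10 ]
Multipliers (in order of application): m_{21} = -6, m_{31} = 8, m_{32} = -11/5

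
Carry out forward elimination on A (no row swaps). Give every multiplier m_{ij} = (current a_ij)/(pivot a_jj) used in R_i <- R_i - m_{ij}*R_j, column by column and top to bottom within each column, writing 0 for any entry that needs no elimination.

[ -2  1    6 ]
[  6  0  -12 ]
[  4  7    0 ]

Forward elimination:
R2 <- R2 - (-3)*R1:  [ 0  3  6 ]
R3 <- R3 - (-2)*R1:  [  0   9  12 ]
R3 <- R3 - (3)*R2:  [  0   0  -6 ]
Multipliers (in order of application): m_{21} = -3, m_{31} = -2, m_{32} = 3

multipliers: -3, -2, 3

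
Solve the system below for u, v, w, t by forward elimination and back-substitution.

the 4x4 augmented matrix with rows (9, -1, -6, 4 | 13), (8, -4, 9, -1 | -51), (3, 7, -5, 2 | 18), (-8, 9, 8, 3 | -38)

(-1, 0, -5, -2)

Forward elimination on [A|b]:
R2 <- R2 - (8/9)*R1:  [      0   -28/9    43/3   -41/9  -563/9 ]
R3 <- R3 - (1/3)*R1:  [    0  22/3    -3   2/3  41/3 ]
R4 <- R4 - (-8/9)*R1:  [      0    73/9     8/3    59/9  -238/9 ]
R3 <- R3 - (-33/14)*R2:  [        0         0    431/14   -141/14  -1873/14 ]
R4 <- R4 - (-73/28)*R2:  [        0         0   1121/28   -149/28  -5307/28 ]
R4 <- R4 - (1121/862)*R3:  [         0          0          0   6703/862  -6703/431 ]
Row echelon form:
[ 9     -1      -6         4  |         13 ]
[ 0  -28/9    43/3     -41/9  |     -563/9 ]
[ 0      0  431/14   -141/14  |   -1873/14 ]
[ 0      0       0  6703/862  |  -6703/431 ]
Back-substitution:
t = (-6703/431) / (6703/862) = -2
w = (-1873/14 - (-141/14)*(-2)) / (431/14) = -5
v = (-563/9 - (43/3)*(-5) - (-41/9)*(-2)) / (-28/9) = 0
u = (13 - (-1)*(0) - (-6)*(-5) - (4)*(-2)) / 9 = -1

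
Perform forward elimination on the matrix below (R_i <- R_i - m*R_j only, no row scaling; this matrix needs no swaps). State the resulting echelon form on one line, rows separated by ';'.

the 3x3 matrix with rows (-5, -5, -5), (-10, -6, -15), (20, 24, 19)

Forward elimination:
R2 <- R2 - (2)*R1:  [  0   4  -5 ]
R3 <- R3 - (-4)*R1:  [  0   4  -1 ]
R3 <- R3 - (1)*R2:  [ 0  0  4 ]
Row echelon form:
[ -5  -5  -5 ]
[  0   4  -5 ]
[  0   0   4 ]

REF = [-5 -5 -5; 0 4 -5; 0 0 4]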